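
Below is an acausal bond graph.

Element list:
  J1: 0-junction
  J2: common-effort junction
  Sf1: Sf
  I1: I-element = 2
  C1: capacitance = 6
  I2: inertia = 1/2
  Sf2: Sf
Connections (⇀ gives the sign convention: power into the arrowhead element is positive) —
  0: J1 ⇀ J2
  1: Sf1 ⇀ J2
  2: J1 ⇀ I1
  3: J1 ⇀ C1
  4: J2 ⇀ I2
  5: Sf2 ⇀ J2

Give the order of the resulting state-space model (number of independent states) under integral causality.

β1 |Sf1  (Sf1: flow source, stroke at near end)
β5 |Sf2  (source Sf2 imposes f)
β2 |I1  (I1 integral (f out))
β3 |J1  (prefer integral on C1)
β0 |J2  (J1 effort already set via bond 3)
β4 |I2  (0-jn J2 has e-setter on 0)

3  (C1, I1, I2 all integral)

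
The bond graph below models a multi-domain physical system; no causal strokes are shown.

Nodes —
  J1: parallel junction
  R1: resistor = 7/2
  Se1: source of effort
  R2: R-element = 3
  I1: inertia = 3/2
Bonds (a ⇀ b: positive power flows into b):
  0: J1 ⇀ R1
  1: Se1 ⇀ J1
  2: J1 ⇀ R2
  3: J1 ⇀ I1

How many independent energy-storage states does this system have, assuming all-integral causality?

1  (I1 all integral)

b1 →J1  (Se1: effort source, stroke at far end)
b0 →R1  (J1: bond 1 brought effort, rest push out)
b2 →R2  (J1 effort already set via bond 1)
b3 →I1  (0-jn J1 has e-setter on 1)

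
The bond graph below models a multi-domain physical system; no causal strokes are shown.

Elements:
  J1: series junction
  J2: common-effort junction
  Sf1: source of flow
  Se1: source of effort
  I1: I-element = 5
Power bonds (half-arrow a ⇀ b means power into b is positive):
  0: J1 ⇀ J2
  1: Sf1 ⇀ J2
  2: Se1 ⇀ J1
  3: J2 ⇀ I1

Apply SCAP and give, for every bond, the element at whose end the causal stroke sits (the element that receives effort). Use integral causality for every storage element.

β0 →J2
β1 →Sf1
β2 →J1
β3 →I1

bond 1 |Sf1  (Sf1 fixes flow; stroke at Sf1)
bond 2 |J1  (Se1 (Se) sets effort on bond)
bond 0 |J2  (J1 needs exactly one f-in)
bond 3 |I1  (0-jn J2 has e-setter on 0)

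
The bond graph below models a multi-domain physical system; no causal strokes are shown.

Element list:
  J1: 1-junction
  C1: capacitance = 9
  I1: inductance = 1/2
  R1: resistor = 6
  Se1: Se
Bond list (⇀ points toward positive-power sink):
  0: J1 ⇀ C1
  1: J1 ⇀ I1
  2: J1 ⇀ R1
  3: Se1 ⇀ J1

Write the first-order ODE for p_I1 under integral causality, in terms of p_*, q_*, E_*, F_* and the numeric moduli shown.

#3 stroke→J1  (Se1: effort source, stroke at far end)
#0 stroke→J1  (C1 outputs effort q/C1)
#1 stroke→I1  (prefer integral on I1)
#2 stroke→J1  (J1 flow already set via bond 1)

dp_I1/dt = E_Se1 - 12*p_I1 - q_C1/9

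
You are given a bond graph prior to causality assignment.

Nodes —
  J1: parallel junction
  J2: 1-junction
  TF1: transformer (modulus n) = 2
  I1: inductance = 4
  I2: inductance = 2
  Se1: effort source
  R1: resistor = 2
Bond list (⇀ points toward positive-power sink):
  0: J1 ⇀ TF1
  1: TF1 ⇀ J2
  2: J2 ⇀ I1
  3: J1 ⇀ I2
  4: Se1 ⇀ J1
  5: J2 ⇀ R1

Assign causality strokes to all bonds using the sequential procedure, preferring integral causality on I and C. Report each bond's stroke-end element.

bond 0 stroke at TF1
bond 1 stroke at J2
bond 2 stroke at I1
bond 3 stroke at I2
bond 4 stroke at J1
bond 5 stroke at J2

β4 stroke→J1  (Se1 fixes effort; stroke away)
β0 stroke→TF1  (common-e at J1 fixed by 4)
β3 stroke→I2  (common-e at J1 fixed by 4)
β1 stroke→J2  (through TF1, causality passes straight; one stroke at TF1)
β2 stroke→I1  (I1 integral (f out))
β5 stroke→J2  (J2: bond 2 brought flow, rest push out)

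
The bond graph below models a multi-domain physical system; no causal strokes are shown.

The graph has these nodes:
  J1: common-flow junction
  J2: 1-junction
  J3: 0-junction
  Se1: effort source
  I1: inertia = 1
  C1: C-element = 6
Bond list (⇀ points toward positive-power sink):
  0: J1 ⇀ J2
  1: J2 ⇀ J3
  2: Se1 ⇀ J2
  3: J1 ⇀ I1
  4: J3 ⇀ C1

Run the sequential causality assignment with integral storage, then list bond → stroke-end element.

#0 →J1
#1 →J2
#2 →J2
#3 →I1
#4 →J3

#2 stroke→J2  (source Se1 imposes e)
#3 stroke→I1  (I1 outputs flow p/I1)
#0 stroke→J1  (common-f at J1 fixed by 3)
#1 stroke→J2  (J2 flow already set via bond 0)
#4 stroke→J3  (only one effort-in slot at J3)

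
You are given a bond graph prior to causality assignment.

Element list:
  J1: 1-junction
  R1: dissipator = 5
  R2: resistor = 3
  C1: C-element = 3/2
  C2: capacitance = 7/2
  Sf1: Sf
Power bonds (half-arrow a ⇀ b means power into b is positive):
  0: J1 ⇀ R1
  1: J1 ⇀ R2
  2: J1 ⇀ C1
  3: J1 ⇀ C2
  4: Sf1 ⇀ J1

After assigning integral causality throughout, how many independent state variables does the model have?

2  (C1, C2 all integral)

β4 →Sf1  (Sf1 (Sf) sets flow on bond)
β0 →J1  (J1 flow already set via bond 4)
β1 →J1  (J1: bond 4 brought flow, rest push out)
β2 →J1  (J1 flow already set via bond 4)
β3 →J1  (J1: bond 4 brought flow, rest push out)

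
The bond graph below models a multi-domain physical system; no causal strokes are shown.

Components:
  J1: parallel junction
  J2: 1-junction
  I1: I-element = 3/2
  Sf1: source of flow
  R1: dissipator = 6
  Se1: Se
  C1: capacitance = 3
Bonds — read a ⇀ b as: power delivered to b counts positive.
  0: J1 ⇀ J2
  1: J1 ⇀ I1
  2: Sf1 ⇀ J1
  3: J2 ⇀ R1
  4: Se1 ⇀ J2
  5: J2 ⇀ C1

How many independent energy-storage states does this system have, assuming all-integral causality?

2  (C1, I1 all integral)

b2 →Sf1  (Sf1: flow source, stroke at near end)
b4 →J2  (Se1 fixes effort; stroke away)
b1 →I1  (I1 outputs flow p/I1)
b0 →J1  (J1: last free bond brings effort in)
b3 →J2  (common-f at J2 fixed by 0)
b5 →J2  (1-jn J2 has f-setter on 0)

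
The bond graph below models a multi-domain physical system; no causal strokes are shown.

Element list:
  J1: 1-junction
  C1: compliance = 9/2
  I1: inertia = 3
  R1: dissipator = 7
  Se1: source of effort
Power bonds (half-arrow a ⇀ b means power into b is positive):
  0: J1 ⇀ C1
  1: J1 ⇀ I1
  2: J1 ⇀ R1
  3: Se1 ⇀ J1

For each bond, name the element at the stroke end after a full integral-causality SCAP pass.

bond 0 stroke→J1
bond 1 stroke→I1
bond 2 stroke→J1
bond 3 stroke→J1

#3 →J1  (Se1 (Se) sets effort on bond)
#0 →J1  (C1: C, integral causality)
#1 →I1  (I1 integral (f out))
#2 →J1  (common-f at J1 fixed by 1)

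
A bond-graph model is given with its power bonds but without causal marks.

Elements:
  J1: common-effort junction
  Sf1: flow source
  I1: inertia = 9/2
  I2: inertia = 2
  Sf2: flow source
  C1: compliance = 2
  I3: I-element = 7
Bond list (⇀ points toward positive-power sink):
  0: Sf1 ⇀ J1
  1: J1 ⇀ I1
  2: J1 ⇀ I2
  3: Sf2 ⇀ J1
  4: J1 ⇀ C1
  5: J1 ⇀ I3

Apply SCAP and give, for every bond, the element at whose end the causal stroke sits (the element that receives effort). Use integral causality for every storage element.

bond 0 stroke→Sf1
bond 1 stroke→I1
bond 2 stroke→I2
bond 3 stroke→Sf2
bond 4 stroke→J1
bond 5 stroke→I3

b0 stroke at Sf1  (source Sf1 imposes f)
b3 stroke at Sf2  (Sf2 fixes flow; stroke at Sf2)
b1 stroke at I1  (prefer integral on I1)
b2 stroke at I2  (I2: I, integral causality)
b4 stroke at J1  (C1: C, integral causality)
b5 stroke at I3  (common-e at J1 fixed by 4)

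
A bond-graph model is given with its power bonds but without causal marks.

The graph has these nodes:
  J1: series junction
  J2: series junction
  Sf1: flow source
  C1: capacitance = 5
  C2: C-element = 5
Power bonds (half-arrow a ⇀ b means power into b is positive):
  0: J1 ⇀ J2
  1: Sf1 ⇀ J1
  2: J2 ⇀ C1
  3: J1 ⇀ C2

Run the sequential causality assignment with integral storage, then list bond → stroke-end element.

#1 stroke at Sf1  (source Sf1 imposes f)
#0 stroke at J1  (common-f at J1 fixed by 1)
#3 stroke at J1  (common-f at J1 fixed by 1)
#2 stroke at J2  (1-jn J2 has f-setter on 0)

β0 stroke at J1
β1 stroke at Sf1
β2 stroke at J2
β3 stroke at J1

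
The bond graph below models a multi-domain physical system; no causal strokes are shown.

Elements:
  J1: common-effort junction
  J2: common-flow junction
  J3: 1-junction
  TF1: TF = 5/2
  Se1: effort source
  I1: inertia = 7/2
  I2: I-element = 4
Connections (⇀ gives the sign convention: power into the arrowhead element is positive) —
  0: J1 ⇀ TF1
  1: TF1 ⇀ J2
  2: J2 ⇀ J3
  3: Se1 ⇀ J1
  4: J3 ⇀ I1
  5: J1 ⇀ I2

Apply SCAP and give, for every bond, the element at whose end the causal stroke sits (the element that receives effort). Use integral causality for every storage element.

β3 →J1  (source Se1 imposes e)
β0 →TF1  (0-jn J1 has e-setter on 3)
β5 →I2  (0-jn J1 has e-setter on 3)
β1 →J2  (through TF1, causality passes straight; one stroke at TF1)
β2 →J3  (J2: last free bond brings flow in)
β4 →I1  (J3: last free bond brings flow in)

bond 0 stroke at TF1
bond 1 stroke at J2
bond 2 stroke at J3
bond 3 stroke at J1
bond 4 stroke at I1
bond 5 stroke at I2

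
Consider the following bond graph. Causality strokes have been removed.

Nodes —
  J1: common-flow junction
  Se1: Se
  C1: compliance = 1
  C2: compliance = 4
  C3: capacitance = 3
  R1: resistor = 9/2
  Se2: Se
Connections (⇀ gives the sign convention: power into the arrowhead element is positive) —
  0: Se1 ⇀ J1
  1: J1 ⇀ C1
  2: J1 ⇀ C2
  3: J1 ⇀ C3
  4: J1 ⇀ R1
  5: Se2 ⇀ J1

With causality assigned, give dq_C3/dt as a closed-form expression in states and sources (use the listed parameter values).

b0 |J1  (Se1 (Se) sets effort on bond)
b5 |J1  (Se2: effort source, stroke at far end)
b1 |J1  (C1 outputs effort q/C1)
b2 |J1  (prefer integral on C2)
b3 |J1  (C3: C, integral causality)
b4 |R1  (only one flow-in slot at J1)

dq_C3/dt = 2*E_Se1/9 + 2*E_Se2/9 - 2*q_C1/9 - q_C2/18 - 2*q_C3/27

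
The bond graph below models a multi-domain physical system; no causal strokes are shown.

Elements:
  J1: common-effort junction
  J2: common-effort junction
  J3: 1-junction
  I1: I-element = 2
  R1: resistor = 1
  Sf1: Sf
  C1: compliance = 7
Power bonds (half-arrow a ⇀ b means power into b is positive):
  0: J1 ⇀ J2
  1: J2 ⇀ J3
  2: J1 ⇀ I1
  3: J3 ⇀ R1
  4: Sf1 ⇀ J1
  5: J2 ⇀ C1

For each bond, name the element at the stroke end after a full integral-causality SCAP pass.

b4 stroke→Sf1  (Sf1: flow source, stroke at near end)
b2 stroke→I1  (I1 integral (f out))
b0 stroke→J1  (J1 needs exactly one e-in)
b5 stroke→J2  (C1 outputs effort q/C1)
b1 stroke→J3  (common-e at J2 fixed by 5)
b3 stroke→R1  (only one flow-in slot at J3)

β0 stroke at J1
β1 stroke at J3
β2 stroke at I1
β3 stroke at R1
β4 stroke at Sf1
β5 stroke at J2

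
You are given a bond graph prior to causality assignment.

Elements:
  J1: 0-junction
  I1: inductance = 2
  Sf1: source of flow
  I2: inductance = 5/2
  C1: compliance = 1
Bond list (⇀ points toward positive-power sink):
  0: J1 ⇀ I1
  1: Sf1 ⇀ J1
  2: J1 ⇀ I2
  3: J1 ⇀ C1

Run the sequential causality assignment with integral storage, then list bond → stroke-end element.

bond 1 stroke at Sf1  (source Sf1 imposes f)
bond 0 stroke at I1  (I1: I, integral causality)
bond 2 stroke at I2  (I2 integral (f out))
bond 3 stroke at J1  (closing 0-jn rule on J1)

β0 stroke at I1
β1 stroke at Sf1
β2 stroke at I2
β3 stroke at J1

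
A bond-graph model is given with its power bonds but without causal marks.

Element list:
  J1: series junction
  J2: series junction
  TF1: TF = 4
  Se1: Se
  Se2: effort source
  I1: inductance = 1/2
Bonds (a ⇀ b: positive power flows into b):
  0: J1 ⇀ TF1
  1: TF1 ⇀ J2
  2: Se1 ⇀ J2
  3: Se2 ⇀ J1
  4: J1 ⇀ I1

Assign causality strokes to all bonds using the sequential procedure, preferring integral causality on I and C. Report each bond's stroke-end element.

b2 |J2  (Se1 fixes effort; stroke away)
b3 |J1  (source Se2 imposes e)
b1 |TF1  (only one flow-in slot at J2)
b0 |J1  (TF TF1: opposite of bond 1)
b4 |I1  (J1 needs exactly one f-in)

b0 |J1
b1 |TF1
b2 |J2
b3 |J1
b4 |I1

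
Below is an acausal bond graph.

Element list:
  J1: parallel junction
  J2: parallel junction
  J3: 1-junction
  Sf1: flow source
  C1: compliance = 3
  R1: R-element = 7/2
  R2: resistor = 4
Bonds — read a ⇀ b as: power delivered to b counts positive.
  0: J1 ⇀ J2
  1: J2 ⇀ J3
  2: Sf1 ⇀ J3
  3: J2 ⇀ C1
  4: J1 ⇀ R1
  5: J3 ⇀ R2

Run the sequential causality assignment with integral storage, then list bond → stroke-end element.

bond 0 →J1
bond 1 →J3
bond 2 →Sf1
bond 3 →J2
bond 4 →R1
bond 5 →J3

#2 →Sf1  (Sf1 fixes flow; stroke at Sf1)
#1 →J3  (common-f at J3 fixed by 2)
#5 →J3  (common-f at J3 fixed by 2)
#3 →J2  (C1: C, integral causality)
#0 →J1  (0-jn J2 has e-setter on 3)
#4 →R1  (common-e at J1 fixed by 0)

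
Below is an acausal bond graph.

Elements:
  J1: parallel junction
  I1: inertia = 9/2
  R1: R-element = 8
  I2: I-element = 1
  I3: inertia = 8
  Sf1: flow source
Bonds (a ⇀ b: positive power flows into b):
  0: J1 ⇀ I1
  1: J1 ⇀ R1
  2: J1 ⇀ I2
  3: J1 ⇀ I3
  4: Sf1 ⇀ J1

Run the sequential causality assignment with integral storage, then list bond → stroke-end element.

bond 4 stroke at Sf1  (Sf1: flow source, stroke at near end)
bond 0 stroke at I1  (I1 outputs flow p/I1)
bond 2 stroke at I2  (prefer integral on I2)
bond 3 stroke at I3  (I3: I, integral causality)
bond 1 stroke at J1  (J1 needs exactly one e-in)

β0 →I1
β1 →J1
β2 →I2
β3 →I3
β4 →Sf1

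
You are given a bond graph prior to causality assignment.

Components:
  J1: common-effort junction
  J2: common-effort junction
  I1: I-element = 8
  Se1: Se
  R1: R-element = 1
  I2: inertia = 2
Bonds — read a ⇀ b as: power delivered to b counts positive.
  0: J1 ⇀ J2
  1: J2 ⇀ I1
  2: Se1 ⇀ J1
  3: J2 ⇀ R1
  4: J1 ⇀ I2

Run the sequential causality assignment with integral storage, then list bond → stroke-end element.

β2 |J1  (source Se1 imposes e)
β0 |J2  (0-jn J1 has e-setter on 2)
β4 |I2  (J1 effort already set via bond 2)
β1 |I1  (0-jn J2 has e-setter on 0)
β3 |R1  (J2 effort already set via bond 0)

β0 |J2
β1 |I1
β2 |J1
β3 |R1
β4 |I2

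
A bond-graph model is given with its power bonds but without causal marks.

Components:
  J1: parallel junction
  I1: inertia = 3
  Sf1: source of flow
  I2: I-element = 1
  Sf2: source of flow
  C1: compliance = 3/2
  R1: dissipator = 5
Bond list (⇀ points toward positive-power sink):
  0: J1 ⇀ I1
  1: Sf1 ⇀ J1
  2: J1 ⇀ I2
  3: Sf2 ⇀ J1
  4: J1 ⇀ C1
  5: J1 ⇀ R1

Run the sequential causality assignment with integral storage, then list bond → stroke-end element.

#1 |Sf1  (source Sf1 imposes f)
#3 |Sf2  (Sf2 fixes flow; stroke at Sf2)
#0 |I1  (prefer integral on I1)
#2 |I2  (I2 integral (f out))
#4 |J1  (C1 outputs effort q/C1)
#5 |R1  (J1 effort already set via bond 4)

#0 stroke at I1
#1 stroke at Sf1
#2 stroke at I2
#3 stroke at Sf2
#4 stroke at J1
#5 stroke at R1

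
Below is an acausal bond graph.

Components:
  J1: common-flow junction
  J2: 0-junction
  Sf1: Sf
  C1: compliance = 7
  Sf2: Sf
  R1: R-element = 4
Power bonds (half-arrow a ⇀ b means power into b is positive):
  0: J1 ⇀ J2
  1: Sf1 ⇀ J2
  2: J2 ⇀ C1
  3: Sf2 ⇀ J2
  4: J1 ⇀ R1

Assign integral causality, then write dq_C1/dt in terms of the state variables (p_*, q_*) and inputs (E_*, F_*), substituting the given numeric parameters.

b1 stroke at Sf1  (Sf1 fixes flow; stroke at Sf1)
b3 stroke at Sf2  (Sf2: flow source, stroke at near end)
b2 stroke at J2  (C1 integral (e out))
b0 stroke at J1  (0-jn J2 has e-setter on 2)
b4 stroke at R1  (only one flow-in slot at J1)

dq_C1/dt = F_Sf1 + F_Sf2 - q_C1/28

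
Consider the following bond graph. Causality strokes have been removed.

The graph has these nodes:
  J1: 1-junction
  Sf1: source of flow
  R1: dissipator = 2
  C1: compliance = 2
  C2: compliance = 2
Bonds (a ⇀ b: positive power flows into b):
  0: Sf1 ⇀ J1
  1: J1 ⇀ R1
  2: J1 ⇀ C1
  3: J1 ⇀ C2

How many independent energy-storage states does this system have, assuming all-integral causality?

bond 0 |Sf1  (source Sf1 imposes f)
bond 1 |J1  (1-jn J1 has f-setter on 0)
bond 2 |J1  (common-f at J1 fixed by 0)
bond 3 |J1  (common-f at J1 fixed by 0)

2  (C1, C2 all integral)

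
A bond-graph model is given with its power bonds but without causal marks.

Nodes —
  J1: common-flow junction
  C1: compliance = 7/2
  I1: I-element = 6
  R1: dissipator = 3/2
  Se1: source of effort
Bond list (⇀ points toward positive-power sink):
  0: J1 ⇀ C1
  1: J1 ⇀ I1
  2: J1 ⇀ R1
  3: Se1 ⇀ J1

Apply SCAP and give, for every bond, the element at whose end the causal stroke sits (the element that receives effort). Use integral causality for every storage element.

b3 |J1  (source Se1 imposes e)
b0 |J1  (C1 integral (e out))
b1 |I1  (prefer integral on I1)
b2 |J1  (1-jn J1 has f-setter on 1)

β0 stroke at J1
β1 stroke at I1
β2 stroke at J1
β3 stroke at J1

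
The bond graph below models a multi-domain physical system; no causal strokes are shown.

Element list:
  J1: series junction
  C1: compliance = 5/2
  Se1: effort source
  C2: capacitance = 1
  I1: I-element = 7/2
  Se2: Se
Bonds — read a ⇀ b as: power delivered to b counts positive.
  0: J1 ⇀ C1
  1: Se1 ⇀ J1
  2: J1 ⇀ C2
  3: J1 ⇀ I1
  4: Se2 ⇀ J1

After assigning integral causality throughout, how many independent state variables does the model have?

b1 stroke→J1  (Se1 (Se) sets effort on bond)
b4 stroke→J1  (source Se2 imposes e)
b0 stroke→J1  (C1 outputs effort q/C1)
b2 stroke→J1  (C2: C, integral causality)
b3 stroke→I1  (J1: last free bond brings flow in)

3  (C1, C2, I1 all integral)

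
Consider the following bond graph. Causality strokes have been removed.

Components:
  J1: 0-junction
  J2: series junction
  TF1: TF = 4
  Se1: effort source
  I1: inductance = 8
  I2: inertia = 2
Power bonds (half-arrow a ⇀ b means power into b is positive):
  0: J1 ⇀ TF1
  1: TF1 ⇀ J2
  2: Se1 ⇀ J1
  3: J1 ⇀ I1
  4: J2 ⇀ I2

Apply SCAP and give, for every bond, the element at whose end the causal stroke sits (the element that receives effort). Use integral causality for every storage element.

b0 stroke→TF1
b1 stroke→J2
b2 stroke→J1
b3 stroke→I1
b4 stroke→I2

b2 stroke at J1  (source Se1 imposes e)
b0 stroke at TF1  (0-jn J1 has e-setter on 2)
b3 stroke at I1  (J1: bond 2 brought effort, rest push out)
b1 stroke at J2  (TF1 one-in-one-out from 0)
b4 stroke at I2  (J2 needs exactly one f-in)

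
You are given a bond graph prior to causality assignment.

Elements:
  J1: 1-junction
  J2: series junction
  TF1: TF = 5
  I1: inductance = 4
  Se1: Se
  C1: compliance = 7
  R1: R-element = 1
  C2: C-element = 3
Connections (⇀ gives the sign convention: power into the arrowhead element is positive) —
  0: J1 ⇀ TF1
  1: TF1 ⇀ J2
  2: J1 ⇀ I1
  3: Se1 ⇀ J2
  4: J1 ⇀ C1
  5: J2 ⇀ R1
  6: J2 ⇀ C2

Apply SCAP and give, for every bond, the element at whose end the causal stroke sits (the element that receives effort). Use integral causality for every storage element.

β0 stroke→J1
β1 stroke→TF1
β2 stroke→I1
β3 stroke→J2
β4 stroke→J1
β5 stroke→J2
β6 stroke→J2

b3 →J2  (Se1 fixes effort; stroke away)
b2 →I1  (I1: I, integral causality)
b0 →J1  (J1 flow already set via bond 2)
b4 →J1  (J1: bond 2 brought flow, rest push out)
b1 →TF1  (through TF1, causality passes straight; one stroke at TF1)
b5 →J2  (J2: bond 1 brought flow, rest push out)
b6 →J2  (1-jn J2 has f-setter on 1)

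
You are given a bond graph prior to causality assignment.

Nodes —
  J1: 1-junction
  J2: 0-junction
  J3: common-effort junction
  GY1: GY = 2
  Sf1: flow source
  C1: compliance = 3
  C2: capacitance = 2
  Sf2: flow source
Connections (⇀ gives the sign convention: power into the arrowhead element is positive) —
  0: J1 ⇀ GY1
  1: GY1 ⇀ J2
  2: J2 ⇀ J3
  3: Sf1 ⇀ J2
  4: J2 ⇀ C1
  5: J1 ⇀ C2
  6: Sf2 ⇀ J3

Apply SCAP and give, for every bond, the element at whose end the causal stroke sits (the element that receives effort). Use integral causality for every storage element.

bond 3 →Sf1  (Sf1 fixes flow; stroke at Sf1)
bond 6 →Sf2  (Sf2: flow source, stroke at near end)
bond 2 →J3  (J3: last free bond brings effort in)
bond 4 →J2  (prefer integral on C1)
bond 1 →GY1  (J2: bond 4 brought effort, rest push out)
bond 0 →GY1  (GY GY1: same side as bond 1)
bond 5 →J1  (1-jn J1 has f-setter on 0)

b0 |GY1
b1 |GY1
b2 |J3
b3 |Sf1
b4 |J2
b5 |J1
b6 |Sf2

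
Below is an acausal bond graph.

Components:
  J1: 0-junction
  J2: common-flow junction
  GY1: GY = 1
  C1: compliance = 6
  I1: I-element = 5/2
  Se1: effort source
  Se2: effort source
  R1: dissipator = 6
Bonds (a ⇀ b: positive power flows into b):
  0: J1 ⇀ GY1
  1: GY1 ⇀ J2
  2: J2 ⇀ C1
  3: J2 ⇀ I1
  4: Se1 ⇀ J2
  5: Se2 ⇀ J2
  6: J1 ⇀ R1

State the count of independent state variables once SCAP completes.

b4 →J2  (Se1: effort source, stroke at far end)
b5 →J2  (Se2 fixes effort; stroke away)
b2 →J2  (prefer integral on C1)
b3 →I1  (prefer integral on I1)
b1 →J2  (1-jn J2 has f-setter on 3)
b0 →J1  (GY1 both-in/both-out from 1)
b6 →R1  (common-e at J1 fixed by 0)

2  (C1, I1 all integral)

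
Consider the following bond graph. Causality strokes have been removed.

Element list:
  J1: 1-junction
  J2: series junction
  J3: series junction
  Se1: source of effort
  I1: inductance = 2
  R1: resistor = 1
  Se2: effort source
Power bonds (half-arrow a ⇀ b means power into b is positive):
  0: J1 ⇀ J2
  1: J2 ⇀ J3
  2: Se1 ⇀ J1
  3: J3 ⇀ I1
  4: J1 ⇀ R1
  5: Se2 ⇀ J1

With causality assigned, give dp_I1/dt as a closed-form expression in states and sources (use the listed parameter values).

dp_I1/dt = E_Se1 + E_Se2 - p_I1/2

β2 stroke→J1  (source Se1 imposes e)
β5 stroke→J1  (Se2 (Se) sets effort on bond)
β3 stroke→I1  (I1 outputs flow p/I1)
β1 stroke→J3  (1-jn J3 has f-setter on 3)
β0 stroke→J2  (J2: bond 1 brought flow, rest push out)
β4 stroke→J1  (J1: bond 0 brought flow, rest push out)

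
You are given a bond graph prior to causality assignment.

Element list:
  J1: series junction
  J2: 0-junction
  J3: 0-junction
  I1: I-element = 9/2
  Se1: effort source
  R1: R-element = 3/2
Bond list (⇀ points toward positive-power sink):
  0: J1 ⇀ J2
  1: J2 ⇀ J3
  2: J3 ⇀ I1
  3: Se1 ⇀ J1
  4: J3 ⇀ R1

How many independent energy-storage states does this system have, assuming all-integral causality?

bond 3 →J1  (Se1: effort source, stroke at far end)
bond 0 →J2  (closing 1-jn rule on J1)
bond 1 →J3  (J2 effort already set via bond 0)
bond 2 →I1  (J3: bond 1 brought effort, rest push out)
bond 4 →R1  (J3 effort already set via bond 1)

1  (I1 all integral)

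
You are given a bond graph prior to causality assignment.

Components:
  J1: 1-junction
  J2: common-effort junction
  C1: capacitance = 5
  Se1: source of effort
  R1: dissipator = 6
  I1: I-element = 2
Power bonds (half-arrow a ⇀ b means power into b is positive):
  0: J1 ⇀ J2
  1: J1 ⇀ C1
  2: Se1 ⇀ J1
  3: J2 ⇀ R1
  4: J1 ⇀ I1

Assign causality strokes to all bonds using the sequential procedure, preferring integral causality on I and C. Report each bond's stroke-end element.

b2 stroke→J1  (Se1 fixes effort; stroke away)
b1 stroke→J1  (C1 integral (e out))
b4 stroke→I1  (prefer integral on I1)
b0 stroke→J1  (1-jn J1 has f-setter on 4)
b3 stroke→J2  (only one effort-in slot at J2)

#0 |J1
#1 |J1
#2 |J1
#3 |J2
#4 |I1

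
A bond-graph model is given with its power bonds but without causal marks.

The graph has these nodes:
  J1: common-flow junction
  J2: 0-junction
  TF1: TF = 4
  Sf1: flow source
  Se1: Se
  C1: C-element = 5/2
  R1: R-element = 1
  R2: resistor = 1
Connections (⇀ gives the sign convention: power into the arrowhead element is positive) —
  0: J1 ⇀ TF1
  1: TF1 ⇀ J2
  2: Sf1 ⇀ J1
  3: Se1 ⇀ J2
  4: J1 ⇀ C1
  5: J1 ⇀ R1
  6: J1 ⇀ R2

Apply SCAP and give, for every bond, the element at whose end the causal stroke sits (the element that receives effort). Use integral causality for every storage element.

β2 |Sf1  (Sf1: flow source, stroke at near end)
β3 |J2  (Se1 (Se) sets effort on bond)
β0 |J1  (J1: bond 2 brought flow, rest push out)
β4 |J1  (common-f at J1 fixed by 2)
β5 |J1  (J1: bond 2 brought flow, rest push out)
β6 |J1  (J1: bond 2 brought flow, rest push out)
β1 |TF1  (J2 effort already set via bond 3)

#0 stroke at J1
#1 stroke at TF1
#2 stroke at Sf1
#3 stroke at J2
#4 stroke at J1
#5 stroke at J1
#6 stroke at J1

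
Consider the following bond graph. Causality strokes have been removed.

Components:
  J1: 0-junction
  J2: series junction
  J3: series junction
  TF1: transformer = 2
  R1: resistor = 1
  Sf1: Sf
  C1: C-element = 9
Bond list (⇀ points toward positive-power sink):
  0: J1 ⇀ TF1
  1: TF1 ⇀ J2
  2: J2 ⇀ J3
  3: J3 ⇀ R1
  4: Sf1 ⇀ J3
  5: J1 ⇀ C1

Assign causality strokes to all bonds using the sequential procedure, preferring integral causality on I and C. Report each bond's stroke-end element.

#0 →TF1
#1 →J2
#2 →J3
#3 →J3
#4 →Sf1
#5 →J1

β4 stroke at Sf1  (Sf1 (Sf) sets flow on bond)
β2 stroke at J3  (J3: bond 4 brought flow, rest push out)
β3 stroke at J3  (J3 flow already set via bond 4)
β1 stroke at J2  (J2 flow already set via bond 2)
β0 stroke at TF1  (TF1 one-in-one-out from 1)
β5 stroke at J1  (only one effort-in slot at J1)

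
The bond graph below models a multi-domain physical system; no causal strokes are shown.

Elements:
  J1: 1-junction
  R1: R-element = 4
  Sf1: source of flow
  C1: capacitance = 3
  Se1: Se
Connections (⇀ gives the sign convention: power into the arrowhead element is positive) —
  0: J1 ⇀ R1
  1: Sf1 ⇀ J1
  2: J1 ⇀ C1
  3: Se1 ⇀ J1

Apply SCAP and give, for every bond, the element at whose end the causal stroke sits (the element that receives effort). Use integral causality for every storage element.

β1 stroke at Sf1  (source Sf1 imposes f)
β3 stroke at J1  (Se1 (Se) sets effort on bond)
β0 stroke at J1  (1-jn J1 has f-setter on 1)
β2 stroke at J1  (J1 flow already set via bond 1)

bond 0 stroke→J1
bond 1 stroke→Sf1
bond 2 stroke→J1
bond 3 stroke→J1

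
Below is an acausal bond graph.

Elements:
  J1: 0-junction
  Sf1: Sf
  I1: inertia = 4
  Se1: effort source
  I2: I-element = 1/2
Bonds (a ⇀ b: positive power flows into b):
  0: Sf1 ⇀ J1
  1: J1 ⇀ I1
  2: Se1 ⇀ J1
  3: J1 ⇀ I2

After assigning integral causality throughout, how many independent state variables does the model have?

2  (I1, I2 all integral)

β0 stroke→Sf1  (Sf1: flow source, stroke at near end)
β2 stroke→J1  (Se1 fixes effort; stroke away)
β1 stroke→I1  (J1: bond 2 brought effort, rest push out)
β3 stroke→I2  (common-e at J1 fixed by 2)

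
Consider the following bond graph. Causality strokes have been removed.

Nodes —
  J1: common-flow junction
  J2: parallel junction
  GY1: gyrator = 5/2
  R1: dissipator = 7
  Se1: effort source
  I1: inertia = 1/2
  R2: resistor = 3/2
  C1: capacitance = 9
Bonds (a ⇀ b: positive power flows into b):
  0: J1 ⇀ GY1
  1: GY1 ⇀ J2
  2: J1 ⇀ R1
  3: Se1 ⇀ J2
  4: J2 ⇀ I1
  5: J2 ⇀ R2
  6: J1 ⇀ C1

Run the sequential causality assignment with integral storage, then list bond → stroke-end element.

b3 stroke→J2  (Se1: effort source, stroke at far end)
b1 stroke→GY1  (0-jn J2 has e-setter on 3)
b4 stroke→I1  (common-e at J2 fixed by 3)
b5 stroke→R2  (J2 effort already set via bond 3)
b0 stroke→GY1  (through GY1, causality inverts; strokes same side of GY1)
b2 stroke→J1  (J1 flow already set via bond 0)
b6 stroke→J1  (common-f at J1 fixed by 0)

b0 stroke→GY1
b1 stroke→GY1
b2 stroke→J1
b3 stroke→J2
b4 stroke→I1
b5 stroke→R2
b6 stroke→J1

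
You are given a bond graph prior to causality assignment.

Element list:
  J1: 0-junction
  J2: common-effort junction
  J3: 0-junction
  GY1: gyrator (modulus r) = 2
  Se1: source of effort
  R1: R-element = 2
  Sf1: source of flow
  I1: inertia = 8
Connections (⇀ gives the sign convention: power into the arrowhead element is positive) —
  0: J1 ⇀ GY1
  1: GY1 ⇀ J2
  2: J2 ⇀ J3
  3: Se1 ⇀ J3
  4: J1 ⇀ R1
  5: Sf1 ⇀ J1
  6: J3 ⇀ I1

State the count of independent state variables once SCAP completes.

1  (I1 all integral)

β3 stroke at J3  (Se1: effort source, stroke at far end)
β5 stroke at Sf1  (Sf1: flow source, stroke at near end)
β2 stroke at J2  (0-jn J3 has e-setter on 3)
β6 stroke at I1  (J3 effort already set via bond 3)
β1 stroke at GY1  (J2: bond 2 brought effort, rest push out)
β0 stroke at GY1  (GY GY1: same side as bond 1)
β4 stroke at J1  (only one effort-in slot at J1)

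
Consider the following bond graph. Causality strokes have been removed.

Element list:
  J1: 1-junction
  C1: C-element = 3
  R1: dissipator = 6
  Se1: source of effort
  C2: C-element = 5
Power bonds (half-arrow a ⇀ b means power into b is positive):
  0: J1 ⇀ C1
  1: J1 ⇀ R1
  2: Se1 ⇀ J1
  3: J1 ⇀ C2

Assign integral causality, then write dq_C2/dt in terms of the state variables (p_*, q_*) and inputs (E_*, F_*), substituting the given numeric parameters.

bond 2 →J1  (Se1: effort source, stroke at far end)
bond 0 →J1  (C1 integral (e out))
bond 3 →J1  (C2 integral (e out))
bond 1 →R1  (J1: last free bond brings flow in)

dq_C2/dt = E_Se1/6 - q_C1/18 - q_C2/30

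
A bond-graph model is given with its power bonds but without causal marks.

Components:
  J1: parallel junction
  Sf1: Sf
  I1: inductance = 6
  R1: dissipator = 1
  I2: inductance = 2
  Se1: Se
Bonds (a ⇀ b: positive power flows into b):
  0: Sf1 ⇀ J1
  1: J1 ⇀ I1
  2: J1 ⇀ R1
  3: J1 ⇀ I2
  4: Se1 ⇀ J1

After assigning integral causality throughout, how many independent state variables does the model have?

2  (I1, I2 all integral)

#0 stroke→Sf1  (Sf1 fixes flow; stroke at Sf1)
#4 stroke→J1  (Se1 (Se) sets effort on bond)
#1 stroke→I1  (J1: bond 4 brought effort, rest push out)
#2 stroke→R1  (common-e at J1 fixed by 4)
#3 stroke→I2  (J1: bond 4 brought effort, rest push out)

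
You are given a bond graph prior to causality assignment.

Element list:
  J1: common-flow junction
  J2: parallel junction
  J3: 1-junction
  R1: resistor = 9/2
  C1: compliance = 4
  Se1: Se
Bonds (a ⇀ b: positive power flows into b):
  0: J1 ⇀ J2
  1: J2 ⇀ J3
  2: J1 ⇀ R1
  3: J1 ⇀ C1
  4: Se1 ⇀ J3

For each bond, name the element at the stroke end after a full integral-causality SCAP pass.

bond 4 stroke at J3  (Se1 (Se) sets effort on bond)
bond 1 stroke at J2  (closing 1-jn rule on J3)
bond 0 stroke at J1  (J2: bond 1 brought effort, rest push out)
bond 3 stroke at J1  (C1 integral (e out))
bond 2 stroke at R1  (closing 1-jn rule on J1)

bond 0 |J1
bond 1 |J2
bond 2 |R1
bond 3 |J1
bond 4 |J3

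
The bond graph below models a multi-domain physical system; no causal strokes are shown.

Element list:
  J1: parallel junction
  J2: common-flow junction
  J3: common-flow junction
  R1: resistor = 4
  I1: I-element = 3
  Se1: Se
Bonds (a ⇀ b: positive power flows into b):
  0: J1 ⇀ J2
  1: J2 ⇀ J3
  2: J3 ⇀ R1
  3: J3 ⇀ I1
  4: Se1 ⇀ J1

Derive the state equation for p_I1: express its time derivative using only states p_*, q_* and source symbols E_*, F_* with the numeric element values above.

b4 |J1  (Se1 fixes effort; stroke away)
b0 |J2  (0-jn J1 has e-setter on 4)
b1 |J3  (only one flow-in slot at J2)
b3 |I1  (I1 outputs flow p/I1)
b2 |J3  (1-jn J3 has f-setter on 3)

dp_I1/dt = E_Se1 - 4*p_I1/3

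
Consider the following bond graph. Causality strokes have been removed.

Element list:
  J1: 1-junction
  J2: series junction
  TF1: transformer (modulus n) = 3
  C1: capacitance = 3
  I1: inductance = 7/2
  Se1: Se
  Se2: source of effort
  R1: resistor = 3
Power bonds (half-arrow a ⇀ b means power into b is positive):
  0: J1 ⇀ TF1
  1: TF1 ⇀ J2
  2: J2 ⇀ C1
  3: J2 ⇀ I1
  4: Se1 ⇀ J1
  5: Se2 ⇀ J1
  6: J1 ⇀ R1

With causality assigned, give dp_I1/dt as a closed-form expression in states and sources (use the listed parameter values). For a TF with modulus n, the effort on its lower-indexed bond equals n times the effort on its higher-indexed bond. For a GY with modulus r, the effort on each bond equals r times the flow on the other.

dp_I1/dt = E_Se1/3 + E_Se2/3 - 2*p_I1/21 - q_C1/3

b4 stroke→J1  (Se1 fixes effort; stroke away)
b5 stroke→J1  (source Se2 imposes e)
b2 stroke→J2  (C1 outputs effort q/C1)
b3 stroke→I1  (I1: I, integral causality)
b1 stroke→J2  (1-jn J2 has f-setter on 3)
b0 stroke→TF1  (through TF1, causality passes straight; one stroke at TF1)
b6 stroke→J1  (1-jn J1 has f-setter on 0)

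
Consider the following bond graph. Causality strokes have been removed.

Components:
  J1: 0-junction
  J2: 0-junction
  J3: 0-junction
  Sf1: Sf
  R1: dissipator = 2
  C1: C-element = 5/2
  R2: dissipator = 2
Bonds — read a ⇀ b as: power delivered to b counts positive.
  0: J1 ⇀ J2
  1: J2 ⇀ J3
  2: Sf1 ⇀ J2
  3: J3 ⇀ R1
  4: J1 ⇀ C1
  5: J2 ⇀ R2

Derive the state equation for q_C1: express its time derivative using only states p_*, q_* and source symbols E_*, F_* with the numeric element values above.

β2 →Sf1  (Sf1 (Sf) sets flow on bond)
β4 →J1  (C1 integral (e out))
β0 →J2  (J1: bond 4 brought effort, rest push out)
β1 →J3  (0-jn J2 has e-setter on 0)
β5 →R2  (common-e at J2 fixed by 0)
β3 →R1  (common-e at J3 fixed by 1)

dq_C1/dt = F_Sf1 - 2*q_C1/5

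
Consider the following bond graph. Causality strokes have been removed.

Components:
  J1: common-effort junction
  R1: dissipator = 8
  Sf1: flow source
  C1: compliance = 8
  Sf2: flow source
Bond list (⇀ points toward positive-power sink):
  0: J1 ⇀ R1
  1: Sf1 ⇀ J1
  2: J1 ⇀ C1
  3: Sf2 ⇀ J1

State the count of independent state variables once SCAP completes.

1  (C1 all integral)

bond 1 stroke at Sf1  (Sf1 (Sf) sets flow on bond)
bond 3 stroke at Sf2  (source Sf2 imposes f)
bond 2 stroke at J1  (prefer integral on C1)
bond 0 stroke at R1  (J1 effort already set via bond 2)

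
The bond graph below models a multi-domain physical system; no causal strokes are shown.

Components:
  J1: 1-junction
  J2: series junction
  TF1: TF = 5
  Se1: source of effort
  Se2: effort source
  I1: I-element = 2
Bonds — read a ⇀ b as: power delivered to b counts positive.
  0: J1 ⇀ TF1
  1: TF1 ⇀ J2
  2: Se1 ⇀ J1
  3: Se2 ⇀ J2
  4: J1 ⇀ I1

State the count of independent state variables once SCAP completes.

bond 2 stroke→J1  (source Se1 imposes e)
bond 3 stroke→J2  (Se2 fixes effort; stroke away)
bond 1 stroke→TF1  (only one flow-in slot at J2)
bond 0 stroke→J1  (through TF1, causality passes straight; one stroke at TF1)
bond 4 stroke→I1  (J1 needs exactly one f-in)

1  (I1 all integral)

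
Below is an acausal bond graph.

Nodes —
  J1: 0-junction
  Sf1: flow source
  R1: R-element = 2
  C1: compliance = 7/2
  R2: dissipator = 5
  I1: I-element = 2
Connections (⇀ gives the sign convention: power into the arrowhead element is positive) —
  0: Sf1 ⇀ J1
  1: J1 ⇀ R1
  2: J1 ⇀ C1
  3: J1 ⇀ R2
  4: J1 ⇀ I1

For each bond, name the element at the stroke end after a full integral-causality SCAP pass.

bond 0 |Sf1  (Sf1 (Sf) sets flow on bond)
bond 2 |J1  (C1 outputs effort q/C1)
bond 1 |R1  (J1: bond 2 brought effort, rest push out)
bond 3 |R2  (common-e at J1 fixed by 2)
bond 4 |I1  (J1: bond 2 brought effort, rest push out)

#0 |Sf1
#1 |R1
#2 |J1
#3 |R2
#4 |I1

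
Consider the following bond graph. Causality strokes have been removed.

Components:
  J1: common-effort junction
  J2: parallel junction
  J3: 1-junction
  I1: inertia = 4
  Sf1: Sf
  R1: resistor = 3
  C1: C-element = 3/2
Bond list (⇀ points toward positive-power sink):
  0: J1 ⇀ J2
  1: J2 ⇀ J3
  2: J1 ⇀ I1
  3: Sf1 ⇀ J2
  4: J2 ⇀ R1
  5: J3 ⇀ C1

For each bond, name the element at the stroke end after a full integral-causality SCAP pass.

β3 |Sf1  (source Sf1 imposes f)
β2 |I1  (I1 integral (f out))
β0 |J1  (only one effort-in slot at J1)
β5 |J3  (C1: C, integral causality)
β1 |J2  (J3 needs exactly one f-in)
β4 |R1  (J2: bond 1 brought effort, rest push out)

bond 0 →J1
bond 1 →J2
bond 2 →I1
bond 3 →Sf1
bond 4 →R1
bond 5 →J3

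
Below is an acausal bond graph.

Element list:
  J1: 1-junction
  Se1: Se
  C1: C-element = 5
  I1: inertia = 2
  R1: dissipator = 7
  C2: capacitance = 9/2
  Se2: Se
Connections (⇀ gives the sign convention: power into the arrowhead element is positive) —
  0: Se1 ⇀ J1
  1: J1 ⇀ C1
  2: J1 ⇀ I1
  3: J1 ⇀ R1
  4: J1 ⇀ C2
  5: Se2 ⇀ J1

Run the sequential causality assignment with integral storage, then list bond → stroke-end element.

#0 stroke→J1
#1 stroke→J1
#2 stroke→I1
#3 stroke→J1
#4 stroke→J1
#5 stroke→J1

#0 stroke at J1  (Se1 (Se) sets effort on bond)
#5 stroke at J1  (source Se2 imposes e)
#1 stroke at J1  (C1: C, integral causality)
#2 stroke at I1  (I1 outputs flow p/I1)
#3 stroke at J1  (J1: bond 2 brought flow, rest push out)
#4 stroke at J1  (J1 flow already set via bond 2)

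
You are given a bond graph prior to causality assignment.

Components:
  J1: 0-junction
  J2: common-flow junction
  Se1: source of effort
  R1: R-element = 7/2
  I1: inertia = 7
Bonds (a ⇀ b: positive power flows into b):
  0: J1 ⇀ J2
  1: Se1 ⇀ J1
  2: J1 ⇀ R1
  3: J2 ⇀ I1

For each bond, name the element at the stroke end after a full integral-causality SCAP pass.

#1 →J1  (Se1 (Se) sets effort on bond)
#0 →J2  (J1 effort already set via bond 1)
#2 →R1  (J1: bond 1 brought effort, rest push out)
#3 →I1  (only one flow-in slot at J2)

#0 |J2
#1 |J1
#2 |R1
#3 |I1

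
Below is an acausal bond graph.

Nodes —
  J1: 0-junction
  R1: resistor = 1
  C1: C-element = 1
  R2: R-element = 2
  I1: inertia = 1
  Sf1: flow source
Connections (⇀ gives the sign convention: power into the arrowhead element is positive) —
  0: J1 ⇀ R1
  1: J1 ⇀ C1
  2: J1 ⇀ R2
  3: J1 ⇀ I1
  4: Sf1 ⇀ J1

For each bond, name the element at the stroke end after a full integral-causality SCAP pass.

b4 stroke→Sf1  (Sf1 fixes flow; stroke at Sf1)
b1 stroke→J1  (C1 integral (e out))
b0 stroke→R1  (0-jn J1 has e-setter on 1)
b2 stroke→R2  (J1: bond 1 brought effort, rest push out)
b3 stroke→I1  (J1 effort already set via bond 1)

#0 |R1
#1 |J1
#2 |R2
#3 |I1
#4 |Sf1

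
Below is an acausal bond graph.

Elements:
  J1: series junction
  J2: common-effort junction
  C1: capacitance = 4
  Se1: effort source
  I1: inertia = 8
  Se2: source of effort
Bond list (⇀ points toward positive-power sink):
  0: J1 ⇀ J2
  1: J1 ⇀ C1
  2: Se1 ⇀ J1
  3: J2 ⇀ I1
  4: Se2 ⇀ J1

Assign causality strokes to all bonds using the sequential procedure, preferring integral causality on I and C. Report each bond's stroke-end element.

bond 0 stroke at J2
bond 1 stroke at J1
bond 2 stroke at J1
bond 3 stroke at I1
bond 4 stroke at J1

#2 |J1  (Se1: effort source, stroke at far end)
#4 |J1  (Se2: effort source, stroke at far end)
#1 |J1  (C1: C, integral causality)
#0 |J2  (J1 needs exactly one f-in)
#3 |I1  (0-jn J2 has e-setter on 0)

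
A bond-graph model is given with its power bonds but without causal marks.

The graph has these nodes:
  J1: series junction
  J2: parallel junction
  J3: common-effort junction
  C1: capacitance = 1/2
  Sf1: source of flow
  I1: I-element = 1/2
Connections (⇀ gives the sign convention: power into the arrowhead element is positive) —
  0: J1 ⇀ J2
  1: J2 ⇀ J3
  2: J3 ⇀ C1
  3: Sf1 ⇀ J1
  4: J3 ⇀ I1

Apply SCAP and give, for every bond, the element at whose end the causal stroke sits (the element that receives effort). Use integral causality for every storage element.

β0 |J1
β1 |J2
β2 |J3
β3 |Sf1
β4 |I1

#3 |Sf1  (source Sf1 imposes f)
#0 |J1  (J1 flow already set via bond 3)
#1 |J2  (J2: last free bond brings effort in)
#2 |J3  (C1: C, integral causality)
#4 |I1  (0-jn J3 has e-setter on 2)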